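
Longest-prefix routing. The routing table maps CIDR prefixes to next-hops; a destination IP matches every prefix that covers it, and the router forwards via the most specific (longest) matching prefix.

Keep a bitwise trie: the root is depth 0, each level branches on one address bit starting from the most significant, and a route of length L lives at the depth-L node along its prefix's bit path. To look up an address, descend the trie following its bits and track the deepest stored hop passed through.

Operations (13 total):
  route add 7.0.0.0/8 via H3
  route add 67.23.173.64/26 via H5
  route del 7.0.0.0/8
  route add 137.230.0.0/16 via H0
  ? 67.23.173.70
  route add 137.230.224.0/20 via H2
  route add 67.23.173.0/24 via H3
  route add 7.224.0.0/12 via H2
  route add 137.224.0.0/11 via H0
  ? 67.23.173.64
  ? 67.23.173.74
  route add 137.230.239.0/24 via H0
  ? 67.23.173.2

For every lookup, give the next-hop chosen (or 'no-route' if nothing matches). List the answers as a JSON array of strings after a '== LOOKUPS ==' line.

Apply in order:
  + 7.0.0.0/8 (H3) depth=8
  + 67.23.173.64/26 (H5) depth=26
  del 7.0.0.0/8 (clear depth 8)
  + 137.230.0.0/16 (H0) depth=16
  Q 67.23.173.70: descend 01000011000101111010110101 ; hops seen [H5] ; pick H5
  + 137.230.224.0/20 (H2) depth=20
  + 67.23.173.0/24 (H3) depth=24
  + 7.224.0.0/12 (H2) depth=12
  + 137.224.0.0/11 (H0) depth=11
  Q 67.23.173.64: descend 01000011000101111010110101 ; hops seen [H3,H5] ; pick H5
  Q 67.23.173.74: descend 01000011000101111010110101 ; hops seen [H3,H5] ; pick H5
  + 137.230.239.0/24 (H0) depth=24
  Q 67.23.173.2: descend 0100001100010111101011010 ; hops seen [H3] ; pick H3

== LOOKUPS ==
["H5","H5","H5","H3"]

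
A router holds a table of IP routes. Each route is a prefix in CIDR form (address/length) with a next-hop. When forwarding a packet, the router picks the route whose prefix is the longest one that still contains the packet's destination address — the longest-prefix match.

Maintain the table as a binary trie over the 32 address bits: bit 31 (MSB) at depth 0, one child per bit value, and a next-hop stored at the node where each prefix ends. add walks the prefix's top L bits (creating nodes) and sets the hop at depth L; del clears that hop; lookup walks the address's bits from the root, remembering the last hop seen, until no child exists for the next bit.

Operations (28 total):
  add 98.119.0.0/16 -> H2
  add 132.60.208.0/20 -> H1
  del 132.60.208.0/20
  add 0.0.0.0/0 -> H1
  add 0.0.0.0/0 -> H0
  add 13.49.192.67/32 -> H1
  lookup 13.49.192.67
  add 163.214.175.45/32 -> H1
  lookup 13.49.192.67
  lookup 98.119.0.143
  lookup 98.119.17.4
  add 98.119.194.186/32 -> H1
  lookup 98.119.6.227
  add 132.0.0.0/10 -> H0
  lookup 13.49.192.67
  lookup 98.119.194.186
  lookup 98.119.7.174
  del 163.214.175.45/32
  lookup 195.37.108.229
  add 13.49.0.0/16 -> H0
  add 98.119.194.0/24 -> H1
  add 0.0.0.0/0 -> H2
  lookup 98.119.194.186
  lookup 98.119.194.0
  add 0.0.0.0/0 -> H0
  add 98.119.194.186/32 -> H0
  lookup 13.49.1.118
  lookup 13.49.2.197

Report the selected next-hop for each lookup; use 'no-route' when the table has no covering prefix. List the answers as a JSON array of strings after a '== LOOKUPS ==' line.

Trace:
  add 98.119.0.0/16 -> H2 at depth 16
  add 132.60.208.0/20 -> H1 at depth 20
  del 132.60.208.0/20 (clear depth 20)
  add 0.0.0.0/0 -> H1 at depth 0
  add 0.0.0.0/0 -> H0 at depth 0
  add 13.49.192.67/32 -> H1 at depth 32
  lookup 13.49.192.67: bits 00001101001100011100000001000011 walk d0:H0→d1:-→d2:-→d3:-→d4:-→d5:-→d6:-→d7:-→d8:-→d9:-→d10:-→d11:-→d12:-→d13:-→d14:-→d15:-→d16:-→d17:-→d18:-→d19:-→d20:-→d21:-→d22:-→d23:-→d24:-→d25:-→d26:-→d27:-→d28:-→d29:-→d30:-→d31:-→d32:H1 -> H1
  add 163.214.175.45/32 -> H1 at depth 32
  lookup 13.49.192.67: bits 00001101001100011100000001000011 walk d0:H0→d1:-→d2:-→d3:-→d4:-→d5:-→d6:-→d7:-→d8:-→d9:-→d10:-→d11:-→d12:-→d13:-→d14:-→d15:-→d16:-→d17:-→d18:-→d19:-→d20:-→d21:-→d22:-→d23:-→d24:-→d25:-→d26:-→d27:-→d28:-→d29:-→d30:-→d31:-→d32:H1 -> H1
  lookup 98.119.0.143: bits 0110001001110111 walk d0:H0→d1:-→d2:-→d3:-→d4:-→d5:-→d6:-→d7:-→d8:-→d9:-→d10:-→d11:-→d12:-→d13:-→d14:-→d15:-→d16:H2 -> H2
  lookup 98.119.17.4: bits 0110001001110111 walk d0:H0→d1:-→d2:-→d3:-→d4:-→d5:-→d6:-→d7:-→d8:-→d9:-→d10:-→d11:-→d12:-→d13:-→d14:-→d15:-→d16:H2 -> H2
  add 98.119.194.186/32 -> H1 at depth 32
  lookup 98.119.6.227: bits 0110001001110111 walk d0:H0→d1:-→d2:-→d3:-→d4:-→d5:-→d6:-→d7:-→d8:-→d9:-→d10:-→d11:-→d12:-→d13:-→d14:-→d15:-→d16:H2 -> H2
  add 132.0.0.0/10 -> H0 at depth 10
  lookup 13.49.192.67: bits 00001101001100011100000001000011 walk d0:H0→d1:-→d2:-→d3:-→d4:-→d5:-→d6:-→d7:-→d8:-→d9:-→d10:-→d11:-→d12:-→d13:-→d14:-→d15:-→d16:-→d17:-→d18:-→d19:-→d20:-→d21:-→d22:-→d23:-→d24:-→d25:-→d26:-→d27:-→d28:-→d29:-→d30:-→d31:-→d32:H1 -> H1
  lookup 98.119.194.186: bits 01100010011101111100001010111010 walk d0:H0→d1:-→d2:-→d3:-→d4:-→d5:-→d6:-→d7:-→d8:-→d9:-→d10:-→d11:-→d12:-→d13:-→d14:-→d15:-→d16:H2→d17:-→d18:-→d19:-→d20:-→d21:-→d22:-→d23:-→d24:-→d25:-→d26:-→d27:-→d28:-→d29:-→d30:-→d31:-→d32:H1 -> H1
  lookup 98.119.7.174: bits 0110001001110111 walk d0:H0→d1:-→d2:-→d3:-→d4:-→d5:-→d6:-→d7:-→d8:-→d9:-→d10:-→d11:-→d12:-→d13:-→d14:-→d15:-→d16:H2 -> H2
  del 163.214.175.45/32 (clear depth 32)
  lookup 195.37.108.229: bits 1 walk d0:H0→d1:- -> H0
  add 13.49.0.0/16 -> H0 at depth 16
  add 98.119.194.0/24 -> H1 at depth 24
  add 0.0.0.0/0 -> H2 at depth 0
  lookup 98.119.194.186: bits 01100010011101111100001010111010 walk d0:H2→d1:-→d2:-→d3:-→d4:-→d5:-→d6:-→d7:-→d8:-→d9:-→d10:-→d11:-→d12:-→d13:-→d14:-→d15:-→d16:H2→d17:-→d18:-→d19:-→d20:-→d21:-→d22:-→d23:-→d24:H1→d25:-→d26:-→d27:-→d28:-→d29:-→d30:-→d31:-→d32:H1 -> H1
  lookup 98.119.194.0: bits 011000100111011111000010 walk d0:H2→d1:-→d2:-→d3:-→d4:-→d5:-→d6:-→d7:-→d8:-→d9:-→d10:-→d11:-→d12:-→d13:-→d14:-→d15:-→d16:H2→d17:-→d18:-→d19:-→d20:-→d21:-→d22:-→d23:-→d24:H1 -> H1
  add 0.0.0.0/0 -> H0 at depth 0
  add 98.119.194.186/32 -> H0 at depth 32
  lookup 13.49.1.118: bits 0000110100110001 walk d0:H0→d1:-→d2:-→d3:-→d4:-→d5:-→d6:-→d7:-→d8:-→d9:-→d10:-→d11:-→d12:-→d13:-→d14:-→d15:-→d16:H0 -> H0
  lookup 13.49.2.197: bits 0000110100110001 walk d0:H0→d1:-→d2:-→d3:-→d4:-→d5:-→d6:-→d7:-→d8:-→d9:-→d10:-→d11:-→d12:-→d13:-→d14:-→d15:-→d16:H0 -> H0

== LOOKUPS ==
["H1","H1","H2","H2","H2","H1","H1","H2","H0","H1","H1","H0","H0"]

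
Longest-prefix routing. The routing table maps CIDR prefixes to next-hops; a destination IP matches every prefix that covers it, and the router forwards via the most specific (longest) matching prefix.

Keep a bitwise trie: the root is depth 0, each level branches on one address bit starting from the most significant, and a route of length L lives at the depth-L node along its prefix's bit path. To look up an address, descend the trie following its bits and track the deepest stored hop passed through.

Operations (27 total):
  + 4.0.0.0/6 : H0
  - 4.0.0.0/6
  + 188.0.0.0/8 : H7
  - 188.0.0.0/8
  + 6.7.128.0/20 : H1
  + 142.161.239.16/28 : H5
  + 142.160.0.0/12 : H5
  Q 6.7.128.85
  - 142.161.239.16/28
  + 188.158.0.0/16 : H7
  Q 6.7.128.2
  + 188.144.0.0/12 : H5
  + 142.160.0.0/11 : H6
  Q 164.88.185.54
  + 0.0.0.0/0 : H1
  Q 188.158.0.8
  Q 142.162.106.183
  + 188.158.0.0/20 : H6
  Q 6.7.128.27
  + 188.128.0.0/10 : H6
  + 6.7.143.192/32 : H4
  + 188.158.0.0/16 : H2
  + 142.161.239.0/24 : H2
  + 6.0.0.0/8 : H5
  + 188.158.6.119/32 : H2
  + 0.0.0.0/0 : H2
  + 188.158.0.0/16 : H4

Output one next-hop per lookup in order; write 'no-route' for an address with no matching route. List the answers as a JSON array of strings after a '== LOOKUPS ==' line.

Apply in order:
  add 4.0.0.0/6 -> H0 at depth 6
  del 4.0.0.0/6 (clear depth 6)
  add 188.0.0.0/8 -> H7 at depth 8
  del 188.0.0.0/8 (clear depth 8)
  add 6.7.128.0/20 -> H1 at depth 20
  add 142.161.239.16/28 -> H5 at depth 28
  add 142.160.0.0/12 -> H5 at depth 12
  lookup 6.7.128.85: bits 00000110000001111000 walk d0:-→d1:-→d2:-→d3:-→d4:-→d5:-→d6:-→d7:-→d8:-→d9:-→d10:-→d11:-→d12:-→d13:-→d14:-→d15:-→d16:-→d17:-→d18:-→d19:-→d20:H1 -> H1
  del 142.161.239.16/28 (clear depth 28)
  add 188.158.0.0/16 -> H7 at depth 16
  lookup 6.7.128.2: bits 00000110000001111000 walk d0:-→d1:-→d2:-→d3:-→d4:-→d5:-→d6:-→d7:-→d8:-→d9:-→d10:-→d11:-→d12:-→d13:-→d14:-→d15:-→d16:-→d17:-→d18:-→d19:-→d20:H1 -> H1
  add 188.144.0.0/12 -> H5 at depth 12
  add 142.160.0.0/11 -> H6 at depth 11
  lookup 164.88.185.54: bits 101 walk d0:-→d1:-→d2:-→d3:- -> no-route
  add 0.0.0.0/0 -> H1 at depth 0
  lookup 188.158.0.8: bits 1011110010011110 walk d0:H1→d1:-→d2:-→d3:-→d4:-→d5:-→d6:-→d7:-→d8:-→d9:-→d10:-→d11:-→d12:H5→d13:-→d14:-→d15:-→d16:H7 -> H7
  lookup 142.162.106.183: bits 10001110101000 walk d0:H1→d1:-→d2:-→d3:-→d4:-→d5:-→d6:-→d7:-→d8:-→d9:-→d10:-→d11:H6→d12:H5→d13:-→d14:- -> H5
  add 188.158.0.0/20 -> H6 at depth 20
  lookup 6.7.128.27: bits 00000110000001111000 walk d0:H1→d1:-→d2:-→d3:-→d4:-→d5:-→d6:-→d7:-→d8:-→d9:-→d10:-→d11:-→d12:-→d13:-→d14:-→d15:-→d16:-→d17:-→d18:-→d19:-→d20:H1 -> H1
  add 188.128.0.0/10 -> H6 at depth 10
  add 6.7.143.192/32 -> H4 at depth 32
  add 188.158.0.0/16 -> H2 at depth 16
  add 142.161.239.0/24 -> H2 at depth 24
  add 6.0.0.0/8 -> H5 at depth 8
  add 188.158.6.119/32 -> H2 at depth 32
  add 0.0.0.0/0 -> H2 at depth 0
  add 188.158.0.0/16 -> H4 at depth 16

== LOOKUPS ==
["H1","H1","no-route","H7","H5","H1"]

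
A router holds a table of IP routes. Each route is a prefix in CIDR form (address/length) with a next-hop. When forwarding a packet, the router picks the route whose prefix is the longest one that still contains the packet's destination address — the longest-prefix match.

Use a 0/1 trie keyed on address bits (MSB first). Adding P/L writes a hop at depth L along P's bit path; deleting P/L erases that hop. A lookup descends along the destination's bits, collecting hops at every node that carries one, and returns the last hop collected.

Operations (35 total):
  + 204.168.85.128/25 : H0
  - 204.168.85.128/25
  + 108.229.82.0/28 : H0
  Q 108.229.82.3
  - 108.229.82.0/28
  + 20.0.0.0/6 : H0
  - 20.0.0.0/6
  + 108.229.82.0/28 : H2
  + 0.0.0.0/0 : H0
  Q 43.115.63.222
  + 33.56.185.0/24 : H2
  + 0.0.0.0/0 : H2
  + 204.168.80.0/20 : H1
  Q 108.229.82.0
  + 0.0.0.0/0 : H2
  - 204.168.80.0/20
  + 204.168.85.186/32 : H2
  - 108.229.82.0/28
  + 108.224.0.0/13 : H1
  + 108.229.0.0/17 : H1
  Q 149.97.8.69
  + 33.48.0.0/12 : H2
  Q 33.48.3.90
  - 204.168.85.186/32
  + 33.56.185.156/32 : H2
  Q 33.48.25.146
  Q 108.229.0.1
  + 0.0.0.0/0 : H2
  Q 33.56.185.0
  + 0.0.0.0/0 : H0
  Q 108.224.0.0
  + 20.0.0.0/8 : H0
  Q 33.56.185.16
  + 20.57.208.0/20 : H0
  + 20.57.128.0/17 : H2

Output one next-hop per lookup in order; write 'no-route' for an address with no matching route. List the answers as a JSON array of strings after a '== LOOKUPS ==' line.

Process each operation:
  add 204.168.85.128/25 -> H0 at depth 25
  del 204.168.85.128/25 (clear depth 25)
  add 108.229.82.0/28 -> H0 at depth 28
  Q 108.229.82.3: descend 0110110011100101010100100000 ; hops seen [H0] ; pick H0
  del 108.229.82.0/28 (clear depth 28)
  add 20.0.0.0/6 -> H0 at depth 6
  del 20.0.0.0/6 (clear depth 6)
  add 108.229.82.0/28 -> H2 at depth 28
  add 0.0.0.0/0 -> H0 at depth 0
  Q 43.115.63.222: descend 00 ; hops seen [H0] ; pick H0
  add 33.56.185.0/24 -> H2 at depth 24
  add 0.0.0.0/0 -> H2 at depth 0
  add 204.168.80.0/20 -> H1 at depth 20
  Q 108.229.82.0: descend 0110110011100101010100100000 ; hops seen [H2,H2] ; pick H2
  add 0.0.0.0/0 -> H2 at depth 0
  del 204.168.80.0/20 (clear depth 20)
  add 204.168.85.186/32 -> H2 at depth 32
  del 108.229.82.0/28 (clear depth 28)
  add 108.224.0.0/13 -> H1 at depth 13
  add 108.229.0.0/17 -> H1 at depth 17
  Q 149.97.8.69: descend 1 ; hops seen [H2] ; pick H2
  add 33.48.0.0/12 -> H2 at depth 12
  Q 33.48.3.90: descend 001000010011 ; hops seen [H2,H2] ; pick H2
  del 204.168.85.186/32 (clear depth 32)
  add 33.56.185.156/32 -> H2 at depth 32
  Q 33.48.25.146: descend 001000010011 ; hops seen [H2,H2] ; pick H2
  Q 108.229.0.1: descend 01101100111001010 ; hops seen [H2,H1,H1] ; pick H1
  add 0.0.0.0/0 -> H2 at depth 0
  Q 33.56.185.0: descend 001000010011100010111001 ; hops seen [H2,H2,H2] ; pick H2
  add 0.0.0.0/0 -> H0 at depth 0
  Q 108.224.0.0: descend 0110110011100 ; hops seen [H0,H1] ; pick H1
  add 20.0.0.0/8 -> H0 at depth 8
  Q 33.56.185.16: descend 001000010011100010111001 ; hops seen [H0,H2,H2] ; pick H2
  add 20.57.208.0/20 -> H0 at depth 20
  add 20.57.128.0/17 -> H2 at depth 17

== LOOKUPS ==
["H0","H0","H2","H2","H2","H2","H1","H2","H1","H2"]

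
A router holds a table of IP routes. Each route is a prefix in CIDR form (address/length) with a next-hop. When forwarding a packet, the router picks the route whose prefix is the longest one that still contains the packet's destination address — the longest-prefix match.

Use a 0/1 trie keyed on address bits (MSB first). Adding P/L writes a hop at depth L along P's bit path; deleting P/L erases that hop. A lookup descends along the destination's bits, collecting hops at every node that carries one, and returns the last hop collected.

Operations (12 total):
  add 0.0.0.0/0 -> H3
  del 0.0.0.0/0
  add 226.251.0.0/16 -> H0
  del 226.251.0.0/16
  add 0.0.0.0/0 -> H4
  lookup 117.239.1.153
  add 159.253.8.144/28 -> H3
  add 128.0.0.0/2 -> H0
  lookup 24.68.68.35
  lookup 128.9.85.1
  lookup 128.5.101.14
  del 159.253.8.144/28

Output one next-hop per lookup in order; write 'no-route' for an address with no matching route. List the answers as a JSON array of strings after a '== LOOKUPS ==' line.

Process each operation:
  + 0.0.0.0/0 (H3) depth=0
  del 0.0.0.0/0 (clear depth 0)
  + 226.251.0.0/16 (H0) depth=16
  del 226.251.0.0/16 (clear depth 16)
  + 0.0.0.0/0 (H4) depth=0
  ? 117.239.1.153  path d0:H4  best=H4
  + 159.253.8.144/28 (H3) depth=28
  + 128.0.0.0/2 (H0) depth=2
  ? 24.68.68.35  path d0:H4  best=H4
  ? 128.9.85.1  path d0:H4→d1:-→d2:H0→d3:-  best=H0
  ? 128.5.101.14  path d0:H4→d1:-→d2:H0→d3:-  best=H0
  del 159.253.8.144/28 (clear depth 28)

== LOOKUPS ==
["H4","H4","H0","H0"]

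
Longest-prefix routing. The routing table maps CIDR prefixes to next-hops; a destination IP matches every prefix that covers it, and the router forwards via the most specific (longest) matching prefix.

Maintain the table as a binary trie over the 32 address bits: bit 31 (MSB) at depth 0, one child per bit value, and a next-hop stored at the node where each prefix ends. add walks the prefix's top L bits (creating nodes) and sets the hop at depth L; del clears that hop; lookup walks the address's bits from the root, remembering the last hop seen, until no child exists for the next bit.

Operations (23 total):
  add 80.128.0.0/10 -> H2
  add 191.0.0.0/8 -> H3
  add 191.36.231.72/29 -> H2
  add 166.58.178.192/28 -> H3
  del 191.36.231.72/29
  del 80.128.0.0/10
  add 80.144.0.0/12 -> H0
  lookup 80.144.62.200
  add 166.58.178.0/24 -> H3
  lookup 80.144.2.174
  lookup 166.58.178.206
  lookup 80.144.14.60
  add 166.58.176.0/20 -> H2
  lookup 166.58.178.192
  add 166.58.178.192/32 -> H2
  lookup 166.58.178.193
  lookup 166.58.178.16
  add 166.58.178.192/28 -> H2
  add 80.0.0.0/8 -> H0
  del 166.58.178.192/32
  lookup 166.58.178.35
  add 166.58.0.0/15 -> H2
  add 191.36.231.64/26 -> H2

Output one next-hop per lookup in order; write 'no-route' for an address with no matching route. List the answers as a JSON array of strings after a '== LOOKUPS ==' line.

Trace:
  + 80.128.0.0/10 (H2) depth=10
  + 191.0.0.0/8 (H3) depth=8
  + 191.36.231.72/29 (H2) depth=29
  + 166.58.178.192/28 (H3) depth=28
  - 191.36.231.72/29 clear@29
  - 80.128.0.0/10 clear@10
  + 80.144.0.0/12 (H0) depth=12
  Q 80.144.62.200: descend 010100001001 ; hops seen [H0] ; pick H0
  + 166.58.178.0/24 (H3) depth=24
  Q 80.144.2.174: descend 010100001001 ; hops seen [H0] ; pick H0
  Q 166.58.178.206: descend 1010011000111010101100101100 ; hops seen [H3,H3] ; pick H3
  Q 80.144.14.60: descend 010100001001 ; hops seen [H0] ; pick H0
  + 166.58.176.0/20 (H2) depth=20
  Q 166.58.178.192: descend 1010011000111010101100101100 ; hops seen [H2,H3,H3] ; pick H3
  + 166.58.178.192/32 (H2) depth=32
  Q 166.58.178.193: descend 1010011000111010101100101100000 ; hops seen [H2,H3,H3] ; pick H3
  Q 166.58.178.16: descend 101001100011101010110010 ; hops seen [H2,H3] ; pick H3
  + 166.58.178.192/28 (H2) depth=28
  + 80.0.0.0/8 (H0) depth=8
  - 166.58.178.192/32 clear@32
  Q 166.58.178.35: descend 101001100011101010110010 ; hops seen [H2,H3] ; pick H3
  + 166.58.0.0/15 (H2) depth=15
  + 191.36.231.64/26 (H2) depth=26

== LOOKUPS ==
["H0","H0","H3","H0","H3","H3","H3","H3"]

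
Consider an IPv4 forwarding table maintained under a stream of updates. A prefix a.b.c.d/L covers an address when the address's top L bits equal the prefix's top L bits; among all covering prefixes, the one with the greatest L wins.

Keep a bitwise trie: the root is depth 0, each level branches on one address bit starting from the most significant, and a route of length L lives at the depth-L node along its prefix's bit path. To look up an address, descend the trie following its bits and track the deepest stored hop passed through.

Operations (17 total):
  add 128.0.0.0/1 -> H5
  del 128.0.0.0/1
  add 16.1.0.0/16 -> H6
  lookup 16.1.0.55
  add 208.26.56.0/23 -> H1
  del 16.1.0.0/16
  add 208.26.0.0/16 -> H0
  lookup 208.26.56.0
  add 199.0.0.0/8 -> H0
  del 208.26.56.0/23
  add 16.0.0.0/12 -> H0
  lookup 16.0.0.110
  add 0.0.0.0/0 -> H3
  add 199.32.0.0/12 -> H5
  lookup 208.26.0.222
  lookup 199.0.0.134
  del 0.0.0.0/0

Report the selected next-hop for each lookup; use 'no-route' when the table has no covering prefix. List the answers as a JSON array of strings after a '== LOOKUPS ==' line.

Process each operation:
  + 128.0.0.0/1 (H5) depth=1
  del 128.0.0.0/1 (clear depth 1)
  + 16.1.0.0/16 (H6) depth=16
  Q 16.1.0.55: descend 0001000000000001 ; hops seen [H6] ; pick H6
  + 208.26.56.0/23 (H1) depth=23
  del 16.1.0.0/16 (clear depth 16)
  + 208.26.0.0/16 (H0) depth=16
  Q 208.26.56.0: descend 11010000000110100011100 ; hops seen [H0,H1] ; pick H1
  + 199.0.0.0/8 (H0) depth=8
  del 208.26.56.0/23 (clear depth 23)
  + 16.0.0.0/12 (H0) depth=12
  Q 16.0.0.110: descend 000100000000000 ; hops seen [H0] ; pick H0
  + 0.0.0.0/0 (H3) depth=0
  + 199.32.0.0/12 (H5) depth=12
  Q 208.26.0.222: descend 110100000001101000 ; hops seen [H3,H0] ; pick H0
  Q 199.0.0.134: descend 1100011100 ; hops seen [H3,H0] ; pick H0
  del 0.0.0.0/0 (clear depth 0)

== LOOKUPS ==
["H6","H1","H0","H0","H0"]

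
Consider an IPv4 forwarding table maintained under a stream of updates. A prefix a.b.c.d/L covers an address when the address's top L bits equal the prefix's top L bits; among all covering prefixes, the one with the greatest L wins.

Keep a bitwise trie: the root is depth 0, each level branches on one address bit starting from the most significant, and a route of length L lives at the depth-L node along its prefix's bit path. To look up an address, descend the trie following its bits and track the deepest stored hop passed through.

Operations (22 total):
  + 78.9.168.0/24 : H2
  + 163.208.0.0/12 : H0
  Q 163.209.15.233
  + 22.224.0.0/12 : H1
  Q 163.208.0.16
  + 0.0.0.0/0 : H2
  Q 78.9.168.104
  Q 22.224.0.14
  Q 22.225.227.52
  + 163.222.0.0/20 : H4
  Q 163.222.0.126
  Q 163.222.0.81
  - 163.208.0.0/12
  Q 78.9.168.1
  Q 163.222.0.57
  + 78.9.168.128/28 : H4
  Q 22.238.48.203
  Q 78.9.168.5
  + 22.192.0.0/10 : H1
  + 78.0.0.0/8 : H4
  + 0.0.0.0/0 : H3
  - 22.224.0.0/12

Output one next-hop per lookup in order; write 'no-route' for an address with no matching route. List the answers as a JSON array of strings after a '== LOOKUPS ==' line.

Apply in order:
  + 78.9.168.0/24 (H2) depth=24
  + 163.208.0.0/12 (H0) depth=12
  lookup 163.209.15.233: bits 101000111101 walk d0:-→d1:-→d2:-→d3:-→d4:-→d5:-→d6:-→d7:-→d8:-→d9:-→d10:-→d11:-→d12:H0 -> H0
  + 22.224.0.0/12 (H1) depth=12
  lookup 163.208.0.16: bits 101000111101 walk d0:-→d1:-→d2:-→d3:-→d4:-→d5:-→d6:-→d7:-→d8:-→d9:-→d10:-→d11:-→d12:H0 -> H0
  + 0.0.0.0/0 (H2) depth=0
  lookup 78.9.168.104: bits 010011100000100110101000 walk d0:H2→d1:-→d2:-→d3:-→d4:-→d5:-→d6:-→d7:-→d8:-→d9:-→d10:-→d11:-→d12:-→d13:-→d14:-→d15:-→d16:-→d17:-→d18:-→d19:-→d20:-→d21:-→d22:-→d23:-→d24:H2 -> H2
  lookup 22.224.0.14: bits 000101101110 walk d0:H2→d1:-→d2:-→d3:-→d4:-→d5:-→d6:-→d7:-→d8:-→d9:-→d10:-→d11:-→d12:H1 -> H1
  lookup 22.225.227.52: bits 000101101110 walk d0:H2→d1:-→d2:-→d3:-→d4:-→d5:-→d6:-→d7:-→d8:-→d9:-→d10:-→d11:-→d12:H1 -> H1
  + 163.222.0.0/20 (H4) depth=20
  lookup 163.222.0.126: bits 10100011110111100000 walk d0:H2→d1:-→d2:-→d3:-→d4:-→d5:-→d6:-→d7:-→d8:-→d9:-→d10:-→d11:-→d12:H0→d13:-→d14:-→d15:-→d16:-→d17:-→d18:-→d19:-→d20:H4 -> H4
  lookup 163.222.0.81: bits 10100011110111100000 walk d0:H2→d1:-→d2:-→d3:-→d4:-→d5:-→d6:-→d7:-→d8:-→d9:-→d10:-→d11:-→d12:H0→d13:-→d14:-→d15:-→d16:-→d17:-→d18:-→d19:-→d20:H4 -> H4
  del 163.208.0.0/12 (clear depth 12)
  lookup 78.9.168.1: bits 010011100000100110101000 walk d0:H2→d1:-→d2:-→d3:-→d4:-→d5:-→d6:-→d7:-→d8:-→d9:-→d10:-→d11:-→d12:-→d13:-→d14:-→d15:-→d16:-→d17:-→d18:-→d19:-→d20:-→d21:-→d22:-→d23:-→d24:H2 -> H2
  lookup 163.222.0.57: bits 10100011110111100000 walk d0:H2→d1:-→d2:-→d3:-→d4:-→d5:-→d6:-→d7:-→d8:-→d9:-→d10:-→d11:-→d12:-→d13:-→d14:-→d15:-→d16:-→d17:-→d18:-→d19:-→d20:H4 -> H4
  + 78.9.168.128/28 (H4) depth=28
  lookup 22.238.48.203: bits 000101101110 walk d0:H2→d1:-→d2:-→d3:-→d4:-→d5:-→d6:-→d7:-→d8:-→d9:-→d10:-→d11:-→d12:H1 -> H1
  lookup 78.9.168.5: bits 010011100000100110101000 walk d0:H2→d1:-→d2:-→d3:-→d4:-→d5:-→d6:-→d7:-→d8:-→d9:-→d10:-→d11:-→d12:-→d13:-→d14:-→d15:-→d16:-→d17:-→d18:-→d19:-→d20:-→d21:-→d22:-→d23:-→d24:H2 -> H2
  + 22.192.0.0/10 (H1) depth=10
  + 78.0.0.0/8 (H4) depth=8
  + 0.0.0.0/0 (H3) depth=0
  del 22.224.0.0/12 (clear depth 12)

== LOOKUPS ==
["H0","H0","H2","H1","H1","H4","H4","H2","H4","H1","H2"]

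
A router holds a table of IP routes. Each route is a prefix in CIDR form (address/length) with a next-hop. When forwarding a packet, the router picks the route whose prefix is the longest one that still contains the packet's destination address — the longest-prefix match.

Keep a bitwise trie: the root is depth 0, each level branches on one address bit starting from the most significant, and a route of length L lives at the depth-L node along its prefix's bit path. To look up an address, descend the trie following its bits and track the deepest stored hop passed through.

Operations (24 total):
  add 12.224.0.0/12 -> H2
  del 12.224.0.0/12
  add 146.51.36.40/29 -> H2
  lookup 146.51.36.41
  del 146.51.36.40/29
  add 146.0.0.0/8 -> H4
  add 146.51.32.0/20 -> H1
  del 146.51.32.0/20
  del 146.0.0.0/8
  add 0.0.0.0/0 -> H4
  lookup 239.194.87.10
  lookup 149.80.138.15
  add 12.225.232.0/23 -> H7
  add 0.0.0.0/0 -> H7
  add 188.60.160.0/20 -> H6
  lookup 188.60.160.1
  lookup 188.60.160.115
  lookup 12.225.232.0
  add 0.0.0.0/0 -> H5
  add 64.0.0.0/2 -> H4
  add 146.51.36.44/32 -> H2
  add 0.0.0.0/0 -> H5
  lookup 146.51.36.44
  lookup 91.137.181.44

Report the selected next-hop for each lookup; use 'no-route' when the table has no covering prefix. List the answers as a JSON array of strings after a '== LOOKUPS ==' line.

Process each operation:
  + 12.224.0.0/12 (H2) depth=12
  - 12.224.0.0/12 clear@12
  + 146.51.36.40/29 (H2) depth=29
  lookup 146.51.36.41: bits 10010010001100110010010000101 walk d0:-→d1:-→d2:-→d3:-→d4:-→d5:-→d6:-→d7:-→d8:-→d9:-→d10:-→d11:-→d12:-→d13:-→d14:-→d15:-→d16:-→d17:-→d18:-→d19:-→d20:-→d21:-→d22:-→d23:-→d24:-→d25:-→d26:-→d27:-→d28:-→d29:H2 -> H2
  - 146.51.36.40/29 clear@29
  + 146.0.0.0/8 (H4) depth=8
  + 146.51.32.0/20 (H1) depth=20
  - 146.51.32.0/20 clear@20
  - 146.0.0.0/8 clear@8
  + 0.0.0.0/0 (H4) depth=0
  lookup 239.194.87.10: bits 1 walk d0:H4→d1:- -> H4
  lookup 149.80.138.15: bits 10010 walk d0:H4→d1:-→d2:-→d3:-→d4:-→d5:- -> H4
  + 12.225.232.0/23 (H7) depth=23
  + 0.0.0.0/0 (H7) depth=0
  + 188.60.160.0/20 (H6) depth=20
  lookup 188.60.160.1: bits 10111100001111001010 walk d0:H7→d1:-→d2:-→d3:-→d4:-→d5:-→d6:-→d7:-→d8:-→d9:-→d10:-→d11:-→d12:-→d13:-→d14:-→d15:-→d16:-→d17:-→d18:-→d19:-→d20:H6 -> H6
  lookup 188.60.160.115: bits 10111100001111001010 walk d0:H7→d1:-→d2:-→d3:-→d4:-→d5:-→d6:-→d7:-→d8:-→d9:-→d10:-→d11:-→d12:-→d13:-→d14:-→d15:-→d16:-→d17:-→d18:-→d19:-→d20:H6 -> H6
  lookup 12.225.232.0: bits 00001100111000011110100 walk d0:H7→d1:-→d2:-→d3:-→d4:-→d5:-→d6:-→d7:-→d8:-→d9:-→d10:-→d11:-→d12:-→d13:-→d14:-→d15:-→d16:-→d17:-→d18:-→d19:-→d20:-→d21:-→d22:-→d23:H7 -> H7
  + 0.0.0.0/0 (H5) depth=0
  + 64.0.0.0/2 (H4) depth=2
  + 146.51.36.44/32 (H2) depth=32
  + 0.0.0.0/0 (H5) depth=0
  lookup 146.51.36.44: bits 10010010001100110010010000101100 walk d0:H5→d1:-→d2:-→d3:-→d4:-→d5:-→d6:-→d7:-→d8:-→d9:-→d10:-→d11:-→d12:-→d13:-→d14:-→d15:-→d16:-→d17:-→d18:-→d19:-→d20:-→d21:-→d22:-→d23:-→d24:-→d25:-→d26:-→d27:-→d28:-→d29:-→d30:-→d31:-→d32:H2 -> H2
  lookup 91.137.181.44: bits 01 walk d0:H5→d1:-→d2:H4 -> H4

== LOOKUPS ==
["H2","H4","H4","H6","H6","H7","H2","H4"]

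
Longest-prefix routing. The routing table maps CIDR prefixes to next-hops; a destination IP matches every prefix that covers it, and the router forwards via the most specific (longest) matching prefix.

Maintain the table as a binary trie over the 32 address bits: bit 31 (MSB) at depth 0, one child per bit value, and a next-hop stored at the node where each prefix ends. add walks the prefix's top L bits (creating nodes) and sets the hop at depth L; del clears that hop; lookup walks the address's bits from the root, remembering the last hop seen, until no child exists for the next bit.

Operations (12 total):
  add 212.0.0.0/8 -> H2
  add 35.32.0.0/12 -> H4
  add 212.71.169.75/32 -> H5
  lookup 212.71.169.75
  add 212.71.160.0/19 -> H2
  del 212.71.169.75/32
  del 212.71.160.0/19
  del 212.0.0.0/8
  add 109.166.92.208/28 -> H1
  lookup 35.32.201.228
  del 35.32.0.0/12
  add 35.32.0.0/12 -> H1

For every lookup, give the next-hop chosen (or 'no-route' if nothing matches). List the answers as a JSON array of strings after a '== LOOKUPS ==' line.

Trace:
  + 212.0.0.0/8 (H2) depth=8
  + 35.32.0.0/12 (H4) depth=12
  + 212.71.169.75/32 (H5) depth=32
  lookup 212.71.169.75: bits 11010100010001111010100101001011 walk d0:-→d1:-→d2:-→d3:-→d4:-→d5:-→d6:-→d7:-→d8:H2→d9:-→d10:-→d11:-→d12:-→d13:-→d14:-→d15:-→d16:-→d17:-→d18:-→d19:-→d20:-→d21:-→d22:-→d23:-→d24:-→d25:-→d26:-→d27:-→d28:-→d29:-→d30:-→d31:-→d32:H5 -> H5
  + 212.71.160.0/19 (H2) depth=19
  - 212.71.169.75/32 clear@32
  - 212.71.160.0/19 clear@19
  - 212.0.0.0/8 clear@8
  + 109.166.92.208/28 (H1) depth=28
  lookup 35.32.201.228: bits 001000110010 walk d0:-→d1:-→d2:-→d3:-→d4:-→d5:-→d6:-→d7:-→d8:-→d9:-→d10:-→d11:-→d12:H4 -> H4
  - 35.32.0.0/12 clear@12
  + 35.32.0.0/12 (H1) depth=12

== LOOKUPS ==
["H5","H4"]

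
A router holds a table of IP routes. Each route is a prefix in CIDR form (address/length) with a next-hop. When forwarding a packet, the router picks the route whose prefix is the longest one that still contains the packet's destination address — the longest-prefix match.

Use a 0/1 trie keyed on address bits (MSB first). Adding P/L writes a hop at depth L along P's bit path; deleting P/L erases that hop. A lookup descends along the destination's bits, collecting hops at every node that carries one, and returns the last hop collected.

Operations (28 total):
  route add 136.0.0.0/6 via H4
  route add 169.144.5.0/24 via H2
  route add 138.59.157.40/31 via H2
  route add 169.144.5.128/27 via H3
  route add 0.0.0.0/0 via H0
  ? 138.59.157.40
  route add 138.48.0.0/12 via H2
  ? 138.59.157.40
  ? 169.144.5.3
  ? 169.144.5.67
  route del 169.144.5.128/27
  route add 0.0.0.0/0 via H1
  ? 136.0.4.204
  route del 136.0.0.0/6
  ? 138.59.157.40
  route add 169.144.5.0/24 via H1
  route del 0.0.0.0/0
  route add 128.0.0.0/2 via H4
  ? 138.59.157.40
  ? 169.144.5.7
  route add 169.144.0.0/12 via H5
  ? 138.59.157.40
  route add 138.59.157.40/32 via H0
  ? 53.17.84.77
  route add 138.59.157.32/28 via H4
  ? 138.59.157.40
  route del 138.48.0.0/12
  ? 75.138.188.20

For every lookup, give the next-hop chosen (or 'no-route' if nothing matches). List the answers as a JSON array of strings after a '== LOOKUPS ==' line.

Apply in order:
  + 136.0.0.0/6 (H4) depth=6
  + 169.144.5.0/24 (H2) depth=24
  + 138.59.157.40/31 (H2) depth=31
  + 169.144.5.128/27 (H3) depth=27
  + 0.0.0.0/0 (H0) depth=0
  Q 138.59.157.40: descend 1000101000111011100111010010100 ; hops seen [H0,H4,H2] ; pick H2
  + 138.48.0.0/12 (H2) depth=12
  Q 138.59.157.40: descend 1000101000111011100111010010100 ; hops seen [H0,H4,H2,H2] ; pick H2
  Q 169.144.5.3: descend 101010011001000000000101 ; hops seen [H0,H2] ; pick H2
  Q 169.144.5.67: descend 101010011001000000000101 ; hops seen [H0,H2] ; pick H2
  - 169.144.5.128/27 clear@27
  + 0.0.0.0/0 (H1) depth=0
  Q 136.0.4.204: descend 100010 ; hops seen [H1,H4] ; pick H4
  - 136.0.0.0/6 clear@6
  Q 138.59.157.40: descend 1000101000111011100111010010100 ; hops seen [H1,H2,H2] ; pick H2
  + 169.144.5.0/24 (H1) depth=24
  - 0.0.0.0/0 clear@0
  + 128.0.0.0/2 (H4) depth=2
  Q 138.59.157.40: descend 1000101000111011100111010010100 ; hops seen [H4,H2,H2] ; pick H2
  Q 169.144.5.7: descend 101010011001000000000101 ; hops seen [H4,H1] ; pick H1
  + 169.144.0.0/12 (H5) depth=12
  Q 138.59.157.40: descend 1000101000111011100111010010100 ; hops seen [H4,H2,H2] ; pick H2
  + 138.59.157.40/32 (H0) depth=32
  Q 53.17.84.77: descend ε ; hops seen [∅] ; pick no-route
  + 138.59.157.32/28 (H4) depth=28
  Q 138.59.157.40: descend 10001010001110111001110100101000 ; hops seen [H4,H2,H4,H2,H0] ; pick H0
  - 138.48.0.0/12 clear@12
  Q 75.138.188.20: descend ε ; hops seen [∅] ; pick no-route

== LOOKUPS ==
["H2","H2","H2","H2","H4","H2","H2","H1","H2","no-route","H0","no-route"]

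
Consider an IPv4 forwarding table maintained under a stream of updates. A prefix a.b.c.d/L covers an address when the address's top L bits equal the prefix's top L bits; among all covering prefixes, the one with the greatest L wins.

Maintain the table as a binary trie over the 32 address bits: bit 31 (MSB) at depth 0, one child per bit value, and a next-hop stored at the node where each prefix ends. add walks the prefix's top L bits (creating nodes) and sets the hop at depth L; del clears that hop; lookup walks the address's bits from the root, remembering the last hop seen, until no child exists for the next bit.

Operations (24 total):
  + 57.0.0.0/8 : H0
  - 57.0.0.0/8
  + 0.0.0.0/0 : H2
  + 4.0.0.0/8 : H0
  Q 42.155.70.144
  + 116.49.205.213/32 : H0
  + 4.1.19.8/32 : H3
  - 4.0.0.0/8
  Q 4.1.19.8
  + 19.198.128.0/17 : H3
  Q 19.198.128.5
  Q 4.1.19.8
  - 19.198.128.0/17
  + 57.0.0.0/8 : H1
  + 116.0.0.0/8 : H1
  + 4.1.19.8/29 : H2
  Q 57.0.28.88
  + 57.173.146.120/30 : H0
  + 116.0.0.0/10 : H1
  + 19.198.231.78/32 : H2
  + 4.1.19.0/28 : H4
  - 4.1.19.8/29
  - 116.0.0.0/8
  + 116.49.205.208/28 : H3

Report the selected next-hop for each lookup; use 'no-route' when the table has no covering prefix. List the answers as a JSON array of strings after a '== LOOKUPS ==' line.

Apply in order:
  add 57.0.0.0/8 -> H0 at depth 8
  del 57.0.0.0/8 (clear depth 8)
  add 0.0.0.0/0 -> H2 at depth 0
  add 4.0.0.0/8 -> H0 at depth 8
  Q 42.155.70.144: descend 001 ; hops seen [H2] ; pick H2
  add 116.49.205.213/32 -> H0 at depth 32
  add 4.1.19.8/32 -> H3 at depth 32
  del 4.0.0.0/8 (clear depth 8)
  Q 4.1.19.8: descend 00000100000000010001001100001000 ; hops seen [H2,H3] ; pick H3
  add 19.198.128.0/17 -> H3 at depth 17
  Q 19.198.128.5: descend 00010011110001101 ; hops seen [H2,H3] ; pick H3
  Q 4.1.19.8: descend 00000100000000010001001100001000 ; hops seen [H2,H3] ; pick H3
  del 19.198.128.0/17 (clear depth 17)
  add 57.0.0.0/8 -> H1 at depth 8
  add 116.0.0.0/8 -> H1 at depth 8
  add 4.1.19.8/29 -> H2 at depth 29
  Q 57.0.28.88: descend 00111001 ; hops seen [H2,H1] ; pick H1
  add 57.173.146.120/30 -> H0 at depth 30
  add 116.0.0.0/10 -> H1 at depth 10
  add 19.198.231.78/32 -> H2 at depth 32
  add 4.1.19.0/28 -> H4 at depth 28
  del 4.1.19.8/29 (clear depth 29)
  del 116.0.0.0/8 (clear depth 8)
  add 116.49.205.208/28 -> H3 at depth 28

== LOOKUPS ==
["H2","H3","H3","H3","H1"]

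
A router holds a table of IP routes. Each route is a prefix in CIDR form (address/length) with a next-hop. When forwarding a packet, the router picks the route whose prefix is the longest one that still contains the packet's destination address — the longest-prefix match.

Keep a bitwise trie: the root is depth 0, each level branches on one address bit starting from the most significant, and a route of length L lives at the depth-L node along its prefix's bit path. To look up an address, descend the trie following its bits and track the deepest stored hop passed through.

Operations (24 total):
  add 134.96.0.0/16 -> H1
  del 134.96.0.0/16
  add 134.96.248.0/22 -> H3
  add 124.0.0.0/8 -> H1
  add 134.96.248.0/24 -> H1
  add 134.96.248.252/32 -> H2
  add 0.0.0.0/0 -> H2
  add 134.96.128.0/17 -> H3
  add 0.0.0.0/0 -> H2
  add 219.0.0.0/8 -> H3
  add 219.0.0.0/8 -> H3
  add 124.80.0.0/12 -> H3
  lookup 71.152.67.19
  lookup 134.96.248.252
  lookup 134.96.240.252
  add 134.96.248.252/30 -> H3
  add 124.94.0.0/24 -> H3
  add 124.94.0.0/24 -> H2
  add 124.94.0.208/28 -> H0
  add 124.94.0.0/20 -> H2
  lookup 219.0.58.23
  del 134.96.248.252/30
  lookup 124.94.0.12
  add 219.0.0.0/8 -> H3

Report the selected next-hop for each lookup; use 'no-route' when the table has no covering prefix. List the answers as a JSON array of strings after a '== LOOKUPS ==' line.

Process each operation:
  add 134.96.0.0/16 -> H1 at depth 16
  del 134.96.0.0/16 (clear depth 16)
  add 134.96.248.0/22 -> H3 at depth 22
  add 124.0.0.0/8 -> H1 at depth 8
  add 134.96.248.0/24 -> H1 at depth 24
  add 134.96.248.252/32 -> H2 at depth 32
  add 0.0.0.0/0 -> H2 at depth 0
  add 134.96.128.0/17 -> H3 at depth 17
  add 0.0.0.0/0 -> H2 at depth 0
  add 219.0.0.0/8 -> H3 at depth 8
  add 219.0.0.0/8 -> H3 at depth 8
  add 124.80.0.0/12 -> H3 at depth 12
  Q 71.152.67.19: descend 01 ; hops seen [H2] ; pick H2
  Q 134.96.248.252: descend 10000110011000001111100011111100 ; hops seen [H2,H3,H3,H1,H2] ; pick H2
  Q 134.96.240.252: descend 10000110011000001111 ; hops seen [H2,H3] ; pick H3
  add 134.96.248.252/30 -> H3 at depth 30
  add 124.94.0.0/24 -> H3 at depth 24
  add 124.94.0.0/24 -> H2 at depth 24
  add 124.94.0.208/28 -> H0 at depth 28
  add 124.94.0.0/20 -> H2 at depth 20
  Q 219.0.58.23: descend 11011011 ; hops seen [H2,H3] ; pick H3
  del 134.96.248.252/30 (clear depth 30)
  Q 124.94.0.12: descend 011111000101111000000000 ; hops seen [H2,H1,H3,H2,H2] ; pick H2
  add 219.0.0.0/8 -> H3 at depth 8

== LOOKUPS ==
["H2","H2","H3","H3","H2"]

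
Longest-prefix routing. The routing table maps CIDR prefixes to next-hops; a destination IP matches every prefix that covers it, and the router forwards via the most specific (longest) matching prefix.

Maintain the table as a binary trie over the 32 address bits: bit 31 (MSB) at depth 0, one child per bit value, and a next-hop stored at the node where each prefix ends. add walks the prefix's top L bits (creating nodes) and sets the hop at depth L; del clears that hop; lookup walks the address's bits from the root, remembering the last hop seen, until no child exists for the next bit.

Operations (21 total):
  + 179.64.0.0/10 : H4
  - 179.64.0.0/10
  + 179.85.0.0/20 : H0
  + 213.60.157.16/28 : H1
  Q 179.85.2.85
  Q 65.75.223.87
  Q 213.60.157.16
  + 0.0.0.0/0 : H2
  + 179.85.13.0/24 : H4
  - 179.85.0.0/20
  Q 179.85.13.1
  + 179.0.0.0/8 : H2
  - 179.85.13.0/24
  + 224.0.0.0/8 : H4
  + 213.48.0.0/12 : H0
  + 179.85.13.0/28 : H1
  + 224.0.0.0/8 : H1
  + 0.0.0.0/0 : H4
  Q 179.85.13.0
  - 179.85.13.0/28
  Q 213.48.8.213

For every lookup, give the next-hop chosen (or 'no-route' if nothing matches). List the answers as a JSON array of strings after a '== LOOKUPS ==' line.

Process each operation:
  + 179.64.0.0/10 (H4) depth=10
  - 179.64.0.0/10 clear@10
  + 179.85.0.0/20 (H0) depth=20
  + 213.60.157.16/28 (H1) depth=28
  ? 179.85.2.85  path d0:-→d1:-→d2:-→d3:-→d4:-→d5:-→d6:-→d7:-→d8:-→d9:-→d10:-→d11:-→d12:-→d13:-→d14:-→d15:-→d16:-→d17:-→d18:-→d19:-→d20:H0  best=H0
  ? 65.75.223.87  path d0:-  best=no-route
  ? 213.60.157.16  path d0:-→d1:-→d2:-→d3:-→d4:-→d5:-→d6:-→d7:-→d8:-→d9:-→d10:-→d11:-→d12:-→d13:-→d14:-→d15:-→d16:-→d17:-→d18:-→d19:-→d20:-→d21:-→d22:-→d23:-→d24:-→d25:-→d26:-→d27:-→d28:H1  best=H1
  + 0.0.0.0/0 (H2) depth=0
  + 179.85.13.0/24 (H4) depth=24
  - 179.85.0.0/20 clear@20
  ? 179.85.13.1  path d0:H2→d1:-→d2:-→d3:-→d4:-→d5:-→d6:-→d7:-→d8:-→d9:-→d10:-→d11:-→d12:-→d13:-→d14:-→d15:-→d16:-→d17:-→d18:-→d19:-→d20:-→d21:-→d22:-→d23:-→d24:H4  best=H4
  + 179.0.0.0/8 (H2) depth=8
  - 179.85.13.0/24 clear@24
  + 224.0.0.0/8 (H4) depth=8
  + 213.48.0.0/12 (H0) depth=12
  + 179.85.13.0/28 (H1) depth=28
  + 224.0.0.0/8 (H1) depth=8
  + 0.0.0.0/0 (H4) depth=0
  ? 179.85.13.0  path d0:H4→d1:-→d2:-→d3:-→d4:-→d5:-→d6:-→d7:-→d8:H2→d9:-→d10:-→d11:-→d12:-→d13:-→d14:-→d15:-→d16:-→d17:-→d18:-→d19:-→d20:-→d21:-→d22:-→d23:-→d24:-→d25:-→d26:-→d27:-→d28:H1  best=H1
  - 179.85.13.0/28 clear@28
  ? 213.48.8.213  path d0:H4→d1:-→d2:-→d3:-→d4:-→d5:-→d6:-→d7:-→d8:-→d9:-→d10:-→d11:-→d12:H0  best=H0

== LOOKUPS ==
["H0","no-route","H1","H4","H1","H0"]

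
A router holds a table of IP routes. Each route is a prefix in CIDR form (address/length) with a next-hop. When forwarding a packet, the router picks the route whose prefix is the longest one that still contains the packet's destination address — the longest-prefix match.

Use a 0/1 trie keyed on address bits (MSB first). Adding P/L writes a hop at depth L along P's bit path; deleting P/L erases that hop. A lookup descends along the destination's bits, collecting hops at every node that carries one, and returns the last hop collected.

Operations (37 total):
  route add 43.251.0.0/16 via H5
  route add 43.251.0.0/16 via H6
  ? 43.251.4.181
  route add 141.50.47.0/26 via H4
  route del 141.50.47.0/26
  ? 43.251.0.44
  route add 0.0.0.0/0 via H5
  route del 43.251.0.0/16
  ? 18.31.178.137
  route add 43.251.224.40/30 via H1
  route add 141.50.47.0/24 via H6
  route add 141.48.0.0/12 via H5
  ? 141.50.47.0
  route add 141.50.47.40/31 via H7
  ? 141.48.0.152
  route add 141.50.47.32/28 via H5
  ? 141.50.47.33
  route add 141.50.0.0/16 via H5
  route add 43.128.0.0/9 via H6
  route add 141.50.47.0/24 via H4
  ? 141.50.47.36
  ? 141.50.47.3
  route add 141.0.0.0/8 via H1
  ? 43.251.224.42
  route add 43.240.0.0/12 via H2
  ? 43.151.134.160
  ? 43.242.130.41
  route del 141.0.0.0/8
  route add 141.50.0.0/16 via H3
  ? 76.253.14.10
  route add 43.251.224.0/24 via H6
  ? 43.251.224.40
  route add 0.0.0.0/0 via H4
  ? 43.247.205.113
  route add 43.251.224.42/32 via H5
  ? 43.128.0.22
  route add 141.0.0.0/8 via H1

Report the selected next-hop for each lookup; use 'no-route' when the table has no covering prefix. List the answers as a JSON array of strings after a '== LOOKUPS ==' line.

Process each operation:
  + 43.251.0.0/16 (H5) depth=16
  + 43.251.0.0/16 (H6) depth=16
  Q 43.251.4.181: descend 0010101111111011 ; hops seen [H6] ; pick H6
  + 141.50.47.0/26 (H4) depth=26
  del 141.50.47.0/26 (clear depth 26)
  Q 43.251.0.44: descend 0010101111111011 ; hops seen [H6] ; pick H6
  + 0.0.0.0/0 (H5) depth=0
  del 43.251.0.0/16 (clear depth 16)
  Q 18.31.178.137: descend 00 ; hops seen [H5] ; pick H5
  + 43.251.224.40/30 (H1) depth=30
  + 141.50.47.0/24 (H6) depth=24
  + 141.48.0.0/12 (H5) depth=12
  Q 141.50.47.0: descend 10001101001100100010111100 ; hops seen [H5,H5,H6] ; pick H6
  + 141.50.47.40/31 (H7) depth=31
  Q 141.48.0.152: descend 10001101001100 ; hops seen [H5,H5] ; pick H5
  + 141.50.47.32/28 (H5) depth=28
  Q 141.50.47.33: descend 1000110100110010001011110010 ; hops seen [H5,H5,H6,H5] ; pick H5
  + 141.50.0.0/16 (H5) depth=16
  + 43.128.0.0/9 (H6) depth=9
  + 141.50.47.0/24 (H4) depth=24
  Q 141.50.47.36: descend 1000110100110010001011110010 ; hops seen [H5,H5,H5,H4,H5] ; pick H5
  Q 141.50.47.3: descend 10001101001100100010111100 ; hops seen [H5,H5,H5,H4] ; pick H4
  + 141.0.0.0/8 (H1) depth=8
  Q 43.251.224.42: descend 001010111111101111100000001010 ; hops seen [H5,H6,H1] ; pick H1
  + 43.240.0.0/12 (H2) depth=12
  Q 43.151.134.160: descend 001010111 ; hops seen [H5,H6] ; pick H6
  Q 43.242.130.41: descend 001010111111 ; hops seen [H5,H6,H2] ; pick H2
  del 141.0.0.0/8 (clear depth 8)
  + 141.50.0.0/16 (H3) depth=16
  Q 76.253.14.10: descend 0 ; hops seen [H5] ; pick H5
  + 43.251.224.0/24 (H6) depth=24
  Q 43.251.224.40: descend 001010111111101111100000001010 ; hops seen [H5,H6,H2,H6,H1] ; pick H1
  + 0.0.0.0/0 (H4) depth=0
  Q 43.247.205.113: descend 001010111111 ; hops seen [H4,H6,H2] ; pick H2
  + 43.251.224.42/32 (H5) depth=32
  Q 43.128.0.22: descend 001010111 ; hops seen [H4,H6] ; pick H6
  + 141.0.0.0/8 (H1) depth=8

== LOOKUPS ==
["H6","H6","H5","H6","H5","H5","H5","H4","H1","H6","H2","H5","H1","H2","H6"]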